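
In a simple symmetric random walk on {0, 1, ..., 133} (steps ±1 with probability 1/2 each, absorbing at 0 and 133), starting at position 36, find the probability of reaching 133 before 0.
P(hit 133 before 0) = 36/133

Let u_k = P(hit 133 before 0 | start at k). Then u_0 = 0, u_133 = 1, and u_k = u_{k-1}/2 + u_{k+1}/2 for 1 ≤ k ≤ 132. This harmonic recurrence is solved by u_k = k/133, giving u_36 = 36/133.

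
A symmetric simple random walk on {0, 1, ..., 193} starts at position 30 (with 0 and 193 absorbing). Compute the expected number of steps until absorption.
E[τ | X_0 = 30] = 4890

Let v_k = E[τ | X_0 = k]. Boundary: v_0 = v_193 = 0. Recurrence: v_k = 1 + (v_{k-1} + v_{k+1})/2 for 1 ≤ k ≤ 192. The particular solution to v_k − (v_{k-1} + v_{k+1})/2 = 1 is v_k = −k^2. Adding homogeneous solution A + B k and matching boundaries gives v_k = k (193 − k). Substituting k = 30: v_30 = 30 · 163 = 4890.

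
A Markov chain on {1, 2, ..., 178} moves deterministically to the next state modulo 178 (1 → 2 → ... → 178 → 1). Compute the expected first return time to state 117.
E[T_117 | X_0 = 117] = 178

The chain cycles deterministically, so starting at state 117 it returns in exactly 178 steps. Equivalently, the stationary distribution is uniform π_j = 1/178 for every state j, so by Kac's formula E[T_117] = 1/π_117 = 178.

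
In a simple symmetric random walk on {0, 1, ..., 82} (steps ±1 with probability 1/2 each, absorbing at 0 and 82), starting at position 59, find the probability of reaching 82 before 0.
P(hit 82 before 0) = 59/82

Let u_k = P(hit 82 before 0 | start at k). Then u_0 = 0, u_82 = 1, and u_k = u_{k-1}/2 + u_{k+1}/2 for 1 ≤ k ≤ 81. This harmonic recurrence is solved by u_k = k/82, giving u_59 = 59/82.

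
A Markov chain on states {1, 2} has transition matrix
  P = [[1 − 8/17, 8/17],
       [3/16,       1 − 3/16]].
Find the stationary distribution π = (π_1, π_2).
π_1 = 51/179, π_2 = 128/179

Solve πP = π with π_1 + π_2 = 1. From πP = π: π_1 · (1 − 8/17) + π_2 · 3/16 = π_1 ⇒ π_2 · 3/16 = π_1 · 8/17 ⇒ π_2/π_1 = (8/17)/(3/16) = 128/51. Together with π_1 + π_2 = 1:
  π_1 = (3/16)/(8/17 + 3/16) = (3/16)/(179/272) = 51/179,
  π_2 = (8/17)/(8/17 + 3/16) = (8/17)/(179/272) = 128/179.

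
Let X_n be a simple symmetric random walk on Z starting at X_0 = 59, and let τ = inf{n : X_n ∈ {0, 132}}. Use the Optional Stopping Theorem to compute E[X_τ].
E[X_τ] = 59

X_n is a martingale and τ is a bounded-mean stopping time (indeed τ is finite a.s. with bounded expectation since the walk is in a bounded region). By the OST, E[X_τ] = E[X_0] = 59. Equivalently: E[X_τ] = 132 · P(hit 132 first) + 0 · P(hit 0 first) = 132 · (59/132) = 59.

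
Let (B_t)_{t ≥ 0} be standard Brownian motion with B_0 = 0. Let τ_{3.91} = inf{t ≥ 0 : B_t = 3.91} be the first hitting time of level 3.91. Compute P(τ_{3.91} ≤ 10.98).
P(τ_{3.91} ≤ 10.98) = 2(1 − Φ(3.91/√10.98)) = 2(1 − Φ(1.1800)) ≈ 0.2380

By the reflection principle for standard BM, P(τ_b ≤ t) = 2 · P(B_t ≥ b). Since B_t ~ N(0, t), P(B_t ≥ 3.91) = 1 − Φ(3.91/√t) = 1 − Φ(3.91/√10.98) = 1 − Φ(1.1800) ≈ 0.11900. Doubling: P(τ_{3.91} ≤ 10.98) ≈ 2 · 0.11900 = 0.23800 ≈ 0.2380.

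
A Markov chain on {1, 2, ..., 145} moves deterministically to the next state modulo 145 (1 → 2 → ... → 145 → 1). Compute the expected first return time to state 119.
E[T_119 | X_0 = 119] = 145

The chain cycles deterministically, so starting at state 119 it returns in exactly 145 steps. Equivalently, the stationary distribution is uniform π_j = 1/145 for every state j, so by Kac's formula E[T_119] = 1/π_119 = 145.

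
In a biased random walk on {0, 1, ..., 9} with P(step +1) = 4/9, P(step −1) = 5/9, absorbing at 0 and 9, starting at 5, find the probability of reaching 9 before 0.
P(hit 9 before 0) = (1 − (5/4)^5) / (1 − (5/4)^9) = 537856/1690981

Let u_k denote P(reach 9 before 0 | start at k). Boundary: u_0 = 0, u_9 = 1. Recurrence: u_k = 4/9·u_{k+1} + 5/9·u_{k-1} for 1 ≤ k ≤ 8. Try u_k = A + B·r^k with r = q/p = (5/9)/(4/9) = 5/4. Substitution satisfies the recurrence; boundary conditions give:
  u_k = (1 − r^k) / (1 − r^N) = (1 − (5/4)^5) / (1 − (5/4)^9) = 537856/1690981.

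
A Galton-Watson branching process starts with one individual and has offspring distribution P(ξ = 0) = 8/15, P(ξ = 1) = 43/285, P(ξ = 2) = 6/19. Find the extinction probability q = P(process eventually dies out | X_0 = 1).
q = 1

Mean offspring μ = 0·8/15 + 1·43/285 + 2·6/19 = 223/285 ≤ 1. For μ ≤ 1 with offspring not concentrated at 1, the Galton-Watson process goes extinct almost surely, so q = 1.
(Algebraic check: The pgf is f(s) = 8/15 + 43/285·s + 6/19·s². The extinction probability q is the smallest fixed point of f in [0, 1]. Setting s = f(s):
  6/19·s² + (43/285 − 1)·s + 8/15 = 0
  6/19·s² − (8/15 + 6/19)·s + 8/15 = 0
which factors as (s − 1)·(6/19·s − 8/15) = 0, giving roots s = 1 and s = (8/15)/(6/19) = 76/45. Since 76/45 ≥ 1, the smallest root in [0, 1] is s = 1.)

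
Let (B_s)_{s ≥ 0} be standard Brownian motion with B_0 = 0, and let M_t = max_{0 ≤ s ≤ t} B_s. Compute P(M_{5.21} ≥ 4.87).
P(M_{5.21} ≥ 4.87) = 2·P(B_{5.21} ≥ 4.87) = 2(1 − Φ(4.87/√5.21)) ≈ 0.0329

By the reflection principle for Brownian motion, P(M_t ≥ a) = 2 · P(B_t ≥ a) for a ≥ 0. Since B_t ~ N(0, t), P(B_t ≥ 4.87) = 1 − Φ(4.87/√t) = 1 − Φ(4.87/√5.21) = 1 − Φ(2.1336). So
  P(M_{5.21} ≥ 4.87) = 2(1 − Φ(2.1336)) ≈ 0.0329.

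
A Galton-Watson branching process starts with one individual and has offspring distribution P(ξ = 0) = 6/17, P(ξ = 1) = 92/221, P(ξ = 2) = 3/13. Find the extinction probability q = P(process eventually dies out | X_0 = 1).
q = 1

Mean offspring μ = 0·6/17 + 1·92/221 + 2·3/13 = 194/221 ≤ 1. For μ ≤ 1 with offspring not concentrated at 1, the Galton-Watson process goes extinct almost surely, so q = 1.
(Algebraic check: The pgf is f(s) = 6/17 + 92/221·s + 3/13·s². The extinction probability q is the smallest fixed point of f in [0, 1]. Setting s = f(s):
  3/13·s² + (92/221 − 1)·s + 6/17 = 0
  3/13·s² − (6/17 + 3/13)·s + 6/17 = 0
which factors as (s − 1)·(3/13·s − 6/17) = 0, giving roots s = 1 and s = (6/17)/(3/13) = 26/17. Since 26/17 ≥ 1, the smallest root in [0, 1] is s = 1.)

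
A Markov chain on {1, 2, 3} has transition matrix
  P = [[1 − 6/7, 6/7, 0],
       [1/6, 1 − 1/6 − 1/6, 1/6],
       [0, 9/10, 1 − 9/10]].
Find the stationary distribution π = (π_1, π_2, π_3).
π = (21/149, 108/149, 20/149)

This is a birth-death chain on three states, which satisfies detailed balance: π_1 · P_{12} = π_2 · P_{21} and π_2 · P_{23} = π_3 · P_{32}.
From π_1 · 6/7 = π_2 · 1/6: π_2/π_1 = (6/7)/(1/6) = 36/7.
From π_2 · 1/6 = π_3 · 9/10: π_3/π_2 = (1/6)/(9/10) = 5/27.
Take π_1 proportional to 1; then unnormalized π = (1, 36/7, 20/21). Normalize by dividing by the sum 149/21:
  π = (21/149, 108/149, 20/149).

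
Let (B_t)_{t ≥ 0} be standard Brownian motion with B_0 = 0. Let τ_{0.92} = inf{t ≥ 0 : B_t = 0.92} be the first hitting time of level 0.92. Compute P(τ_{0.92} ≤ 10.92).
P(τ_{0.92} ≤ 10.92) = 2(1 − Φ(0.92/√10.92)) = 2(1 − Φ(0.2784)) ≈ 0.7807

By the reflection principle for standard BM, P(τ_b ≤ t) = 2 · P(B_t ≥ b). Since B_t ~ N(0, t), P(B_t ≥ 0.92) = 1 − Φ(0.92/√t) = 1 − Φ(0.92/√10.92) = 1 − Φ(0.2784) ≈ 0.39035. Doubling: P(τ_{0.92} ≤ 10.92) ≈ 2 · 0.39035 = 0.78070 ≈ 0.7807.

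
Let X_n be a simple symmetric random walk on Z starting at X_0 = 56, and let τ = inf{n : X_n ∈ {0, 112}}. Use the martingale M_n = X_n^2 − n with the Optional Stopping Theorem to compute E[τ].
E[τ] = 3136

M_n = X_n^2 − n is a martingale (since E[X_{n+1}^2 | F_n] = X_n^2 + 1). By OST (τ has finite mean in a bounded region), E[M_τ] = E[M_0] = X_0^2 − 0 = 56^2 = 3136. Also E[M_τ] = E[X_τ^2] − E[τ]. The walk exits at 0 or 112, with P(hit 112 first) = 56/112, so E[X_τ^2] = 112^2 · 56/112 + 0 = 6272. Thus E[τ] = E[X_τ^2] − E[M_τ] = 6272 − 3136 = 3136 = 56(112 − 56) = 3136.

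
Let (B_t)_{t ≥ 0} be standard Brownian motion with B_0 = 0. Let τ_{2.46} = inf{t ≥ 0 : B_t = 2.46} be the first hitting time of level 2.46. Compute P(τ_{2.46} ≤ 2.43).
P(τ_{2.46} ≤ 2.43) = 2(1 − Φ(2.46/√2.43)) = 2(1 − Φ(1.5781)) ≈ 0.1145

By the reflection principle for standard BM, P(τ_b ≤ t) = 2 · P(B_t ≥ b). Since B_t ~ N(0, t), P(B_t ≥ 2.46) = 1 − Φ(2.46/√t) = 1 − Φ(2.46/√2.43) = 1 − Φ(1.5781) ≈ 0.05727. Doubling: P(τ_{2.46} ≤ 2.43) ≈ 2 · 0.05727 = 0.11454 ≈ 0.1145.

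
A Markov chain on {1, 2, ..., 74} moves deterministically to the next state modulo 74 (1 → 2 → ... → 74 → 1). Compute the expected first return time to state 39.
E[T_39 | X_0 = 39] = 74

The chain cycles deterministically, so starting at state 39 it returns in exactly 74 steps. Equivalently, the stationary distribution is uniform π_j = 1/74 for every state j, so by Kac's formula E[T_39] = 1/π_39 = 74.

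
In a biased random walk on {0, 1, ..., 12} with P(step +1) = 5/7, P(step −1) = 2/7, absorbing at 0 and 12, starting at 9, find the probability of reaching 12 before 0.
P(hit 12 before 0) = (1 − (2/5)^9) / (1 − (2/5)^12) = 2086125/2086637

Let u_k denote P(reach 12 before 0 | start at k). Boundary: u_0 = 0, u_12 = 1. Recurrence: u_k = 5/7·u_{k+1} + 2/7·u_{k-1} for 1 ≤ k ≤ 11. Try u_k = A + B·r^k with r = q/p = (2/7)/(5/7) = 2/5. Substitution satisfies the recurrence; boundary conditions give:
  u_k = (1 − r^k) / (1 − r^N) = (1 − (2/5)^9) / (1 − (2/5)^12) = 2086125/2086637.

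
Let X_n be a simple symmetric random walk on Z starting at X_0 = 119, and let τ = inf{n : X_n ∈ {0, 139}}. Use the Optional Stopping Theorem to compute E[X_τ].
E[X_τ] = 119

X_n is a martingale and τ is a bounded-mean stopping time (indeed τ is finite a.s. with bounded expectation since the walk is in a bounded region). By the OST, E[X_τ] = E[X_0] = 119. Equivalently: E[X_τ] = 139 · P(hit 139 first) + 0 · P(hit 0 first) = 139 · (119/139) = 119.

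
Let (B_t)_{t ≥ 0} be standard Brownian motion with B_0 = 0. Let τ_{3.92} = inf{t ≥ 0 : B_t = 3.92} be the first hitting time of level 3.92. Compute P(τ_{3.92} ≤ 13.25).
P(τ_{3.92} ≤ 13.25) = 2(1 − Φ(3.92/√13.25)) = 2(1 − Φ(1.0769)) ≈ 0.2815

By the reflection principle for standard BM, P(τ_b ≤ t) = 2 · P(B_t ≥ b). Since B_t ~ N(0, t), P(B_t ≥ 3.92) = 1 − Φ(3.92/√t) = 1 − Φ(3.92/√13.25) = 1 − Φ(1.0769) ≈ 0.14076. Doubling: P(τ_{3.92} ≤ 13.25) ≈ 2 · 0.14076 = 0.28152 ≈ 0.2815.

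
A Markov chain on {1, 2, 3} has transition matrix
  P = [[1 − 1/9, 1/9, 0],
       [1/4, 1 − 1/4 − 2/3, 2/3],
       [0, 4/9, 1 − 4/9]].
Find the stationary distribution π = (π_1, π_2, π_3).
π = (9/19, 4/19, 6/19)

This is a birth-death chain on three states, which satisfies detailed balance: π_1 · P_{12} = π_2 · P_{21} and π_2 · P_{23} = π_3 · P_{32}.
From π_1 · 1/9 = π_2 · 1/4: π_2/π_1 = (1/9)/(1/4) = 4/9.
From π_2 · 2/3 = π_3 · 4/9: π_3/π_2 = (2/3)/(4/9) = 3/2.
Take π_1 proportional to 1; then unnormalized π = (1, 4/9, 2/3). Normalize by dividing by the sum 19/9:
  π = (9/19, 4/19, 6/19).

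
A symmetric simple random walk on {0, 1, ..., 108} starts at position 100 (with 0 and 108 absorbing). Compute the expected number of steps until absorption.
E[τ | X_0 = 100] = 800

Let v_k = E[τ | X_0 = k]. Boundary: v_0 = v_108 = 0. Recurrence: v_k = 1 + (v_{k-1} + v_{k+1})/2 for 1 ≤ k ≤ 107. The particular solution to v_k − (v_{k-1} + v_{k+1})/2 = 1 is v_k = −k^2. Adding homogeneous solution A + B k and matching boundaries gives v_k = k (108 − k). Substituting k = 100: v_100 = 100 · 8 = 800.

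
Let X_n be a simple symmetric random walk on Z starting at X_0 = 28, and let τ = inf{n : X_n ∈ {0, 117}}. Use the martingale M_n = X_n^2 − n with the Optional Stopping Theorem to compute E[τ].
E[τ] = 2492

M_n = X_n^2 − n is a martingale (since E[X_{n+1}^2 | F_n] = X_n^2 + 1). By OST (τ has finite mean in a bounded region), E[M_τ] = E[M_0] = X_0^2 − 0 = 28^2 = 784. Also E[M_τ] = E[X_τ^2] − E[τ]. The walk exits at 0 or 117, with P(hit 117 first) = 28/117, so E[X_τ^2] = 117^2 · 28/117 + 0 = 3276. Thus E[τ] = E[X_τ^2] − E[M_τ] = 3276 − 784 = 2492 = 28(117 − 28) = 2492.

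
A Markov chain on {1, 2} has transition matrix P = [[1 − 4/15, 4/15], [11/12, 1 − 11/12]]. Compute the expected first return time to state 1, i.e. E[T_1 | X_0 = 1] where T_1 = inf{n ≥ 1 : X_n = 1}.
E[T_1 | X_0 = 1] = 1/π_1 = 71/55

For an irreducible recurrent Markov chain with stationary distribution π, E[T_i | X_0 = i] = 1/π_i (Kac's formula). Here π_1 = (11/12)/(4/15 + 11/12) = (11/12)/(71/60) = 55/71, so E[T_1 | X_0 = 1] = 1/π_1 = (4/15 + 11/12)/(11/12) = (71/60)/(11/12) = 71/55.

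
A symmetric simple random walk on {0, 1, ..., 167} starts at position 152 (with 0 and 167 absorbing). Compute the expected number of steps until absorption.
E[τ | X_0 = 152] = 2280

Let v_k = E[τ | X_0 = k]. Boundary: v_0 = v_167 = 0. Recurrence: v_k = 1 + (v_{k-1} + v_{k+1})/2 for 1 ≤ k ≤ 166. The particular solution to v_k − (v_{k-1} + v_{k+1})/2 = 1 is v_k = −k^2. Adding homogeneous solution A + B k and matching boundaries gives v_k = k (167 − k). Substituting k = 152: v_152 = 152 · 15 = 2280.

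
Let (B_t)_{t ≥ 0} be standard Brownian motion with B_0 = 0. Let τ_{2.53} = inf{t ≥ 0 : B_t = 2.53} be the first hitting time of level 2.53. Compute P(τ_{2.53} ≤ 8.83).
P(τ_{2.53} ≤ 8.83) = 2(1 − Φ(2.53/√8.83)) = 2(1 − Φ(0.8514)) ≈ 0.3945

By the reflection principle for standard BM, P(τ_b ≤ t) = 2 · P(B_t ≥ b). Since B_t ~ N(0, t), P(B_t ≥ 2.53) = 1 − Φ(2.53/√t) = 1 − Φ(2.53/√8.83) = 1 − Φ(0.8514) ≈ 0.19727. Doubling: P(τ_{2.53} ≤ 8.83) ≈ 2 · 0.19727 = 0.39454 ≈ 0.3945.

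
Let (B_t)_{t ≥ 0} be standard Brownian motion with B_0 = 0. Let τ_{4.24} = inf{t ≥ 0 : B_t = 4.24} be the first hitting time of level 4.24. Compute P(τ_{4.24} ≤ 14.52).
P(τ_{4.24} ≤ 14.52) = 2(1 − Φ(4.24/√14.52)) = 2(1 − Φ(1.1127)) ≈ 0.2658

By the reflection principle for standard BM, P(τ_b ≤ t) = 2 · P(B_t ≥ b). Since B_t ~ N(0, t), P(B_t ≥ 4.24) = 1 − Φ(4.24/√t) = 1 − Φ(4.24/√14.52) = 1 − Φ(1.1127) ≈ 0.13292. Doubling: P(τ_{4.24} ≤ 14.52) ≈ 2 · 0.13292 = 0.26584 ≈ 0.2658.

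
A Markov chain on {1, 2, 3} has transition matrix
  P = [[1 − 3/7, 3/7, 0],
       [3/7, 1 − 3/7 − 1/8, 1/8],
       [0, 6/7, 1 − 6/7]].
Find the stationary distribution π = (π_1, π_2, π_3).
π = (48/103, 48/103, 7/103)

This is a birth-death chain on three states, which satisfies detailed balance: π_1 · P_{12} = π_2 · P_{21} and π_2 · P_{23} = π_3 · P_{32}.
From π_1 · 3/7 = π_2 · 3/7: π_2/π_1 = (3/7)/(3/7) = 1.
From π_2 · 1/8 = π_3 · 6/7: π_3/π_2 = (1/8)/(6/7) = 7/48.
Take π_1 proportional to 1; then unnormalized π = (1, 1, 7/48). Normalize by dividing by the sum 103/48:
  π = (48/103, 48/103, 7/103).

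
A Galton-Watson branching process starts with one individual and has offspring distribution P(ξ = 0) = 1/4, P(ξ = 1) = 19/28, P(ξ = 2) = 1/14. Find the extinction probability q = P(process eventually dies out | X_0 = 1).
q = 1

Mean offspring μ = 0·1/4 + 1·19/28 + 2·1/14 = 23/28 ≤ 1. For μ ≤ 1 with offspring not concentrated at 1, the Galton-Watson process goes extinct almost surely, so q = 1.
(Algebraic check: The pgf is f(s) = 1/4 + 19/28·s + 1/14·s². The extinction probability q is the smallest fixed point of f in [0, 1]. Setting s = f(s):
  1/14·s² + (19/28 − 1)·s + 1/4 = 0
  1/14·s² − (1/4 + 1/14)·s + 1/4 = 0
which factors as (s − 1)·(1/14·s − 1/4) = 0, giving roots s = 1 and s = (1/4)/(1/14) = 7/2. Since 7/2 ≥ 1, the smallest root in [0, 1] is s = 1.)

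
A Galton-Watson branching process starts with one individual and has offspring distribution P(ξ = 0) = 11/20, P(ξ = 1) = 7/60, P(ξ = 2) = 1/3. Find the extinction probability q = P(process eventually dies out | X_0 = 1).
q = 1

Mean offspring μ = 0·11/20 + 1·7/60 + 2·1/3 = 47/60 ≤ 1. For μ ≤ 1 with offspring not concentrated at 1, the Galton-Watson process goes extinct almost surely, so q = 1.
(Algebraic check: The pgf is f(s) = 11/20 + 7/60·s + 1/3·s². The extinction probability q is the smallest fixed point of f in [0, 1]. Setting s = f(s):
  1/3·s² + (7/60 − 1)·s + 11/20 = 0
  1/3·s² − (11/20 + 1/3)·s + 11/20 = 0
which factors as (s − 1)·(1/3·s − 11/20) = 0, giving roots s = 1 and s = (11/20)/(1/3) = 33/20. Since 33/20 ≥ 1, the smallest root in [0, 1] is s = 1.)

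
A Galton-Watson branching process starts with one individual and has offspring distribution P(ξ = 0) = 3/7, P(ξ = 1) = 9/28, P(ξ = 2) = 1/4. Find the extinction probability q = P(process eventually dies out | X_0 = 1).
q = 1

Mean offspring μ = 0·3/7 + 1·9/28 + 2·1/4 = 23/28 ≤ 1. For μ ≤ 1 with offspring not concentrated at 1, the Galton-Watson process goes extinct almost surely, so q = 1.
(Algebraic check: The pgf is f(s) = 3/7 + 9/28·s + 1/4·s². The extinction probability q is the smallest fixed point of f in [0, 1]. Setting s = f(s):
  1/4·s² + (9/28 − 1)·s + 3/7 = 0
  1/4·s² − (3/7 + 1/4)·s + 3/7 = 0
which factors as (s − 1)·(1/4·s − 3/7) = 0, giving roots s = 1 and s = (3/7)/(1/4) = 12/7. Since 12/7 ≥ 1, the smallest root in [0, 1] is s = 1.)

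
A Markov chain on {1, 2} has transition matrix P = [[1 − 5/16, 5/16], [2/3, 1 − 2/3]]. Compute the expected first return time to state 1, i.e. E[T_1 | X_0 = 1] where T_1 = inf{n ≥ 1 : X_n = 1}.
E[T_1 | X_0 = 1] = 1/π_1 = 47/32

For an irreducible recurrent Markov chain with stationary distribution π, E[T_i | X_0 = i] = 1/π_i (Kac's formula). Here π_1 = (2/3)/(5/16 + 2/3) = (2/3)/(47/48) = 32/47, so E[T_1 | X_0 = 1] = 1/π_1 = (5/16 + 2/3)/(2/3) = (47/48)/(2/3) = 47/32.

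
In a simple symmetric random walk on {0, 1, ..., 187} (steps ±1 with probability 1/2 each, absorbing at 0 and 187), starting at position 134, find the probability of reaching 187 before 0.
P(hit 187 before 0) = 134/187

Let u_k = P(hit 187 before 0 | start at k). Then u_0 = 0, u_187 = 1, and u_k = u_{k-1}/2 + u_{k+1}/2 for 1 ≤ k ≤ 186. This harmonic recurrence is solved by u_k = k/187, giving u_134 = 134/187.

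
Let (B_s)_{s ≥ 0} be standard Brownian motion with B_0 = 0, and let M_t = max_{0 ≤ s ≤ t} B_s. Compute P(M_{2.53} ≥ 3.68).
P(M_{2.53} ≥ 3.68) = 2·P(B_{2.53} ≥ 3.68) = 2(1 − Φ(3.68/√2.53)) ≈ 0.0207

By the reflection principle for Brownian motion, P(M_t ≥ a) = 2 · P(B_t ≥ a) for a ≥ 0. Since B_t ~ N(0, t), P(B_t ≥ 3.68) = 1 − Φ(3.68/√t) = 1 − Φ(3.68/√2.53) = 1 − Φ(2.3136). So
  P(M_{2.53} ≥ 3.68) = 2(1 − Φ(2.3136)) ≈ 0.0207.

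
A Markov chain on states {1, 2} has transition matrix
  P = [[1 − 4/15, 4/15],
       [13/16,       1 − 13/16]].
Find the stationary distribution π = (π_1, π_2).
π_1 = 195/259, π_2 = 64/259

Solve πP = π with π_1 + π_2 = 1. From πP = π: π_1 · (1 − 4/15) + π_2 · 13/16 = π_1 ⇒ π_2 · 13/16 = π_1 · 4/15 ⇒ π_2/π_1 = (4/15)/(13/16) = 64/195. Together with π_1 + π_2 = 1:
  π_1 = (13/16)/(4/15 + 13/16) = (13/16)/(259/240) = 195/259,
  π_2 = (4/15)/(4/15 + 13/16) = (4/15)/(259/240) = 64/259.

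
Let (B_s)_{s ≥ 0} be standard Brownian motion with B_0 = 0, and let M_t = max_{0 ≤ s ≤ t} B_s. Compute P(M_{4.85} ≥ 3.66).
P(M_{4.85} ≥ 3.66) = 2·P(B_{4.85} ≥ 3.66) = 2(1 − Φ(3.66/√4.85)) ≈ 0.0965

By the reflection principle for Brownian motion, P(M_t ≥ a) = 2 · P(B_t ≥ a) for a ≥ 0. Since B_t ~ N(0, t), P(B_t ≥ 3.66) = 1 − Φ(3.66/√t) = 1 − Φ(3.66/√4.85) = 1 − Φ(1.6619). So
  P(M_{4.85} ≥ 3.66) = 2(1 − Φ(1.6619)) ≈ 0.0965.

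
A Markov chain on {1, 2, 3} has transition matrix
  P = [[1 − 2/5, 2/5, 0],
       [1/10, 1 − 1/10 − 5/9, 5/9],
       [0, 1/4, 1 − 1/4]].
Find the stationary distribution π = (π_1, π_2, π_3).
π = (9/125, 36/125, 16/25)

This is a birth-death chain on three states, which satisfies detailed balance: π_1 · P_{12} = π_2 · P_{21} and π_2 · P_{23} = π_3 · P_{32}.
From π_1 · 2/5 = π_2 · 1/10: π_2/π_1 = (2/5)/(1/10) = 4.
From π_2 · 5/9 = π_3 · 1/4: π_3/π_2 = (5/9)/(1/4) = 20/9.
Take π_1 proportional to 1; then unnormalized π = (1, 4, 80/9). Normalize by dividing by the sum 125/9:
  π = (9/125, 36/125, 16/25).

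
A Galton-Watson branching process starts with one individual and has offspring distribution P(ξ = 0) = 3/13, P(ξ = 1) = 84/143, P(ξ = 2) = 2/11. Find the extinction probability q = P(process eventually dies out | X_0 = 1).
q = 1

Mean offspring μ = 0·3/13 + 1·84/143 + 2·2/11 = 136/143 ≤ 1. For μ ≤ 1 with offspring not concentrated at 1, the Galton-Watson process goes extinct almost surely, so q = 1.
(Algebraic check: The pgf is f(s) = 3/13 + 84/143·s + 2/11·s². The extinction probability q is the smallest fixed point of f in [0, 1]. Setting s = f(s):
  2/11·s² + (84/143 − 1)·s + 3/13 = 0
  2/11·s² − (3/13 + 2/11)·s + 3/13 = 0
which factors as (s − 1)·(2/11·s − 3/13) = 0, giving roots s = 1 and s = (3/13)/(2/11) = 33/26. Since 33/26 ≥ 1, the smallest root in [0, 1] is s = 1.)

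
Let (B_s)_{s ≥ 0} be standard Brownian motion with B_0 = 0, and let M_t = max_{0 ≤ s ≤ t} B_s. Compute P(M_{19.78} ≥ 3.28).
P(M_{19.78} ≥ 3.28) = 2·P(B_{19.78} ≥ 3.28) = 2(1 − Φ(3.28/√19.78)) ≈ 0.4608

By the reflection principle for Brownian motion, P(M_t ≥ a) = 2 · P(B_t ≥ a) for a ≥ 0. Since B_t ~ N(0, t), P(B_t ≥ 3.28) = 1 − Φ(3.28/√t) = 1 − Φ(3.28/√19.78) = 1 − Φ(0.7375). So
  P(M_{19.78} ≥ 3.28) = 2(1 − Φ(0.7375)) ≈ 0.4608.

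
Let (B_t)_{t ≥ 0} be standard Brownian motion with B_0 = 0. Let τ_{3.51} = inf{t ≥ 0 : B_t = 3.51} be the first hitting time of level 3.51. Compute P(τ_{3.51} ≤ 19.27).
P(τ_{3.51} ≤ 19.27) = 2(1 − Φ(3.51/√19.27)) = 2(1 − Φ(0.7996)) ≈ 0.4239

By the reflection principle for standard BM, P(τ_b ≤ t) = 2 · P(B_t ≥ b). Since B_t ~ N(0, t), P(B_t ≥ 3.51) = 1 − Φ(3.51/√t) = 1 − Φ(3.51/√19.27) = 1 − Φ(0.7996) ≈ 0.21197. Doubling: P(τ_{3.51} ≤ 19.27) ≈ 2 · 0.21197 = 0.42394 ≈ 0.4239.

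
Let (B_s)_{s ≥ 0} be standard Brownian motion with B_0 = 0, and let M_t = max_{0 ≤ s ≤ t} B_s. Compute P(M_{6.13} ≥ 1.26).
P(M_{6.13} ≥ 1.26) = 2·P(B_{6.13} ≥ 1.26) = 2(1 − Φ(1.26/√6.13)) ≈ 0.6108

By the reflection principle for Brownian motion, P(M_t ≥ a) = 2 · P(B_t ≥ a) for a ≥ 0. Since B_t ~ N(0, t), P(B_t ≥ 1.26) = 1 − Φ(1.26/√t) = 1 − Φ(1.26/√6.13) = 1 − Φ(0.5089). So
  P(M_{6.13} ≥ 1.26) = 2(1 − Φ(0.5089)) ≈ 0.6108.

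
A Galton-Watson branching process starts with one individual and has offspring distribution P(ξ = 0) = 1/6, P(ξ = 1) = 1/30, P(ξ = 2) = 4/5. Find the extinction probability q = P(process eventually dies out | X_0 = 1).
q = 5/24

The pgf is f(s) = 1/6 + 1/30·s + 4/5·s². The extinction probability q is the smallest fixed point of f in [0, 1]. Setting s = f(s):
  4/5·s² + (1/30 − 1)·s + 1/6 = 0
  4/5·s² − (1/6 + 4/5)·s + 1/6 = 0
which factors as (s − 1)·(4/5·s − 1/6) = 0, giving roots s = 1 and s = (1/6)/(4/5) = 5/24.
Mean offspring μ = 1/30 + 2·4/5 = 49/30 > 1 (supercritical), so q < 1. The extinction probability is the smaller root: q = (1/6)/(4/5) = 5/24.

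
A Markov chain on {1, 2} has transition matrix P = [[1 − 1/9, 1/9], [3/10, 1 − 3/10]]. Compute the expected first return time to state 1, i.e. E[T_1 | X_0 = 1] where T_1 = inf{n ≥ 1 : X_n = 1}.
E[T_1 | X_0 = 1] = 1/π_1 = 37/27

For an irreducible recurrent Markov chain with stationary distribution π, E[T_i | X_0 = i] = 1/π_i (Kac's formula). Here π_1 = (3/10)/(1/9 + 3/10) = (3/10)/(37/90) = 27/37, so E[T_1 | X_0 = 1] = 1/π_1 = (1/9 + 3/10)/(3/10) = (37/90)/(3/10) = 37/27.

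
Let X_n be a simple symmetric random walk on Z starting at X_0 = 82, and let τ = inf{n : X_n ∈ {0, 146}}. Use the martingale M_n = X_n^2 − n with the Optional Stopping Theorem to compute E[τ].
E[τ] = 5248

M_n = X_n^2 − n is a martingale (since E[X_{n+1}^2 | F_n] = X_n^2 + 1). By OST (τ has finite mean in a bounded region), E[M_τ] = E[M_0] = X_0^2 − 0 = 82^2 = 6724. Also E[M_τ] = E[X_τ^2] − E[τ]. The walk exits at 0 or 146, with P(hit 146 first) = 82/146, so E[X_τ^2] = 146^2 · 82/146 + 0 = 11972. Thus E[τ] = E[X_τ^2] − E[M_τ] = 11972 − 6724 = 5248 = 82(146 − 82) = 5248.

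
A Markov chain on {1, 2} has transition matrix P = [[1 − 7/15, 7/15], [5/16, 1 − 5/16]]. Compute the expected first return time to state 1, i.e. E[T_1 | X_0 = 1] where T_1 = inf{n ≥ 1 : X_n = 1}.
E[T_1 | X_0 = 1] = 1/π_1 = 187/75

For an irreducible recurrent Markov chain with stationary distribution π, E[T_i | X_0 = i] = 1/π_i (Kac's formula). Here π_1 = (5/16)/(7/15 + 5/16) = (5/16)/(187/240) = 75/187, so E[T_1 | X_0 = 1] = 1/π_1 = (7/15 + 5/16)/(5/16) = (187/240)/(5/16) = 187/75.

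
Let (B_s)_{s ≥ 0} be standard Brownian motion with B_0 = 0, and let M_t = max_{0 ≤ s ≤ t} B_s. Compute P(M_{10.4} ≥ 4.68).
P(M_{10.4} ≥ 4.68) = 2·P(B_{10.4} ≥ 4.68) = 2(1 − Φ(4.68/√10.4)) ≈ 0.1467

By the reflection principle for Brownian motion, P(M_t ≥ a) = 2 · P(B_t ≥ a) for a ≥ 0. Since B_t ~ N(0, t), P(B_t ≥ 4.68) = 1 − Φ(4.68/√t) = 1 − Φ(4.68/√10.4) = 1 − Φ(1.4512). So
  P(M_{10.4} ≥ 4.68) = 2(1 − Φ(1.4512)) ≈ 0.1467.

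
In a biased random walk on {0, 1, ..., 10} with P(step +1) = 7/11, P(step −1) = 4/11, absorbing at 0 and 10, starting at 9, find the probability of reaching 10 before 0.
P(hit 10 before 0) = (1 − (4/7)^9) / (1 − (4/7)^10) = 93546747/93808891

Let u_k denote P(reach 10 before 0 | start at k). Boundary: u_0 = 0, u_10 = 1. Recurrence: u_k = 7/11·u_{k+1} + 4/11·u_{k-1} for 1 ≤ k ≤ 9. Try u_k = A + B·r^k with r = q/p = (4/11)/(7/11) = 4/7. Substitution satisfies the recurrence; boundary conditions give:
  u_k = (1 − r^k) / (1 − r^N) = (1 − (4/7)^9) / (1 − (4/7)^10) = 93546747/93808891.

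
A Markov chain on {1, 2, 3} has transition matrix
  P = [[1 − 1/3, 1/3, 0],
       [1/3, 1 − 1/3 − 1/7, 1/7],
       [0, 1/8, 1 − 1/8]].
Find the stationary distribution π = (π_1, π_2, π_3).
π = (7/22, 7/22, 4/11)

This is a birth-death chain on three states, which satisfies detailed balance: π_1 · P_{12} = π_2 · P_{21} and π_2 · P_{23} = π_3 · P_{32}.
From π_1 · 1/3 = π_2 · 1/3: π_2/π_1 = (1/3)/(1/3) = 1.
From π_2 · 1/7 = π_3 · 1/8: π_3/π_2 = (1/7)/(1/8) = 8/7.
Take π_1 proportional to 1; then unnormalized π = (1, 1, 8/7). Normalize by dividing by the sum 22/7:
  π = (7/22, 7/22, 4/11).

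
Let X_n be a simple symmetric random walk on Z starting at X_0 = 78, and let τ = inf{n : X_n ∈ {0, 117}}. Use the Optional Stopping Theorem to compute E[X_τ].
E[X_τ] = 78

X_n is a martingale and τ is a bounded-mean stopping time (indeed τ is finite a.s. with bounded expectation since the walk is in a bounded region). By the OST, E[X_τ] = E[X_0] = 78. Equivalently: E[X_τ] = 117 · P(hit 117 first) + 0 · P(hit 0 first) = 117 · (78/117) = 78.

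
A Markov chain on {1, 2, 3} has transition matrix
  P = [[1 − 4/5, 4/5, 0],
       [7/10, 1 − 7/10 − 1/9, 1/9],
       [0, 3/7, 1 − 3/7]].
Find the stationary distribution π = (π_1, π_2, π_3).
π = (189/461, 216/461, 56/461)

This is a birth-death chain on three states, which satisfies detailed balance: π_1 · P_{12} = π_2 · P_{21} and π_2 · P_{23} = π_3 · P_{32}.
From π_1 · 4/5 = π_2 · 7/10: π_2/π_1 = (4/5)/(7/10) = 8/7.
From π_2 · 1/9 = π_3 · 3/7: π_3/π_2 = (1/9)/(3/7) = 7/27.
Take π_1 proportional to 1; then unnormalized π = (1, 8/7, 8/27). Normalize by dividing by the sum 461/189:
  π = (189/461, 216/461, 56/461).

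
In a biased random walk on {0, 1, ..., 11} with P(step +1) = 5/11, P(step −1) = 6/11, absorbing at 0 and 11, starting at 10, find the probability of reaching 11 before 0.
P(hit 11 before 0) = (1 − (6/5)^10) / (1 − (6/5)^11) = 253502755/313968931

Let u_k denote P(reach 11 before 0 | start at k). Boundary: u_0 = 0, u_11 = 1. Recurrence: u_k = 5/11·u_{k+1} + 6/11·u_{k-1} for 1 ≤ k ≤ 10. Try u_k = A + B·r^k with r = q/p = (6/11)/(5/11) = 6/5. Substitution satisfies the recurrence; boundary conditions give:
  u_k = (1 − r^k) / (1 − r^N) = (1 − (6/5)^10) / (1 − (6/5)^11) = 253502755/313968931.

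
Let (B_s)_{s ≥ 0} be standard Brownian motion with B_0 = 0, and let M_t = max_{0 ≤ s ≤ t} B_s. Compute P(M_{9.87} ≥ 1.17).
P(M_{9.87} ≥ 1.17) = 2·P(B_{9.87} ≥ 1.17) = 2(1 − Φ(1.17/√9.87)) ≈ 0.7096

By the reflection principle for Brownian motion, P(M_t ≥ a) = 2 · P(B_t ≥ a) for a ≥ 0. Since B_t ~ N(0, t), P(B_t ≥ 1.17) = 1 − Φ(1.17/√t) = 1 − Φ(1.17/√9.87) = 1 − Φ(0.3724). So
  P(M_{9.87} ≥ 1.17) = 2(1 − Φ(0.3724)) ≈ 0.7096.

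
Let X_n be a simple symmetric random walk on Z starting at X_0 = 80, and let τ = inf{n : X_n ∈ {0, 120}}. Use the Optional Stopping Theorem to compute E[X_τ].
E[X_τ] = 80

X_n is a martingale and τ is a bounded-mean stopping time (indeed τ is finite a.s. with bounded expectation since the walk is in a bounded region). By the OST, E[X_τ] = E[X_0] = 80. Equivalently: E[X_τ] = 120 · P(hit 120 first) + 0 · P(hit 0 first) = 120 · (80/120) = 80.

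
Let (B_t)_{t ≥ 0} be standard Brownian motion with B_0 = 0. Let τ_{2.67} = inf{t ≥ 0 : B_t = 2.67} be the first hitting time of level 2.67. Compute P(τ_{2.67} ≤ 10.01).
P(τ_{2.67} ≤ 10.01) = 2(1 − Φ(2.67/√10.01)) = 2(1 − Φ(0.8439)) ≈ 0.3987

By the reflection principle for standard BM, P(τ_b ≤ t) = 2 · P(B_t ≥ b). Since B_t ~ N(0, t), P(B_t ≥ 2.67) = 1 − Φ(2.67/√t) = 1 − Φ(2.67/√10.01) = 1 − Φ(0.8439) ≈ 0.19936. Doubling: P(τ_{2.67} ≤ 10.01) ≈ 2 · 0.19936 = 0.39872 ≈ 0.3987.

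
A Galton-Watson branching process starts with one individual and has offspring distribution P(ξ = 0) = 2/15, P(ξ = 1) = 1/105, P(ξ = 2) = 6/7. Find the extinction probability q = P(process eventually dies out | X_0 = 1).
q = 7/45

The pgf is f(s) = 2/15 + 1/105·s + 6/7·s². The extinction probability q is the smallest fixed point of f in [0, 1]. Setting s = f(s):
  6/7·s² + (1/105 − 1)·s + 2/15 = 0
  6/7·s² − (2/15 + 6/7)·s + 2/15 = 0
which factors as (s − 1)·(6/7·s − 2/15) = 0, giving roots s = 1 and s = (2/15)/(6/7) = 7/45.
Mean offspring μ = 1/105 + 2·6/7 = 181/105 > 1 (supercritical), so q < 1. The extinction probability is the smaller root: q = (2/15)/(6/7) = 7/45.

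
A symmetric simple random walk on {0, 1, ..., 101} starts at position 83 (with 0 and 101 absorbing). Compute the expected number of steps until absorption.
E[τ | X_0 = 83] = 1494

Let v_k = E[τ | X_0 = k]. Boundary: v_0 = v_101 = 0. Recurrence: v_k = 1 + (v_{k-1} + v_{k+1})/2 for 1 ≤ k ≤ 100. The particular solution to v_k − (v_{k-1} + v_{k+1})/2 = 1 is v_k = −k^2. Adding homogeneous solution A + B k and matching boundaries gives v_k = k (101 − k). Substituting k = 83: v_83 = 83 · 18 = 1494.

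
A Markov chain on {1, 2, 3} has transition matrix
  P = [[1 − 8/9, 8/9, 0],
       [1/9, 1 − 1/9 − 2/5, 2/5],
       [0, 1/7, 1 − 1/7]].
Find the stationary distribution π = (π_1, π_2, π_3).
π = (5/157, 40/157, 112/157)

This is a birth-death chain on three states, which satisfies detailed balance: π_1 · P_{12} = π_2 · P_{21} and π_2 · P_{23} = π_3 · P_{32}.
From π_1 · 8/9 = π_2 · 1/9: π_2/π_1 = (8/9)/(1/9) = 8.
From π_2 · 2/5 = π_3 · 1/7: π_3/π_2 = (2/5)/(1/7) = 14/5.
Take π_1 proportional to 1; then unnormalized π = (1, 8, 112/5). Normalize by dividing by the sum 157/5:
  π = (5/157, 40/157, 112/157).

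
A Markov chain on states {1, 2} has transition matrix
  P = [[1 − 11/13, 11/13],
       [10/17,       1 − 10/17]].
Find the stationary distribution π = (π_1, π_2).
π_1 = 130/317, π_2 = 187/317

Solve πP = π with π_1 + π_2 = 1. From πP = π: π_1 · (1 − 11/13) + π_2 · 10/17 = π_1 ⇒ π_2 · 10/17 = π_1 · 11/13 ⇒ π_2/π_1 = (11/13)/(10/17) = 187/130. Together with π_1 + π_2 = 1:
  π_1 = (10/17)/(11/13 + 10/17) = (10/17)/(317/221) = 130/317,
  π_2 = (11/13)/(11/13 + 10/17) = (11/13)/(317/221) = 187/317.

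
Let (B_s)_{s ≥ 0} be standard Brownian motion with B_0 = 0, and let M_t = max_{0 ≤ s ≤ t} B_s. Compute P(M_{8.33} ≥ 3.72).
P(M_{8.33} ≥ 3.72) = 2·P(B_{8.33} ≥ 3.72) = 2(1 − Φ(3.72/√8.33)) ≈ 0.1974

By the reflection principle for Brownian motion, P(M_t ≥ a) = 2 · P(B_t ≥ a) for a ≥ 0. Since B_t ~ N(0, t), P(B_t ≥ 3.72) = 1 − Φ(3.72/√t) = 1 − Φ(3.72/√8.33) = 1 − Φ(1.2889). So
  P(M_{8.33} ≥ 3.72) = 2(1 − Φ(1.2889)) ≈ 0.1974.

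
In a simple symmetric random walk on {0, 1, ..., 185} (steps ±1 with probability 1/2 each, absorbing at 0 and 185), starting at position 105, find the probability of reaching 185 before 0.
P(hit 185 before 0) = 105/185 = 21/37

Let u_k = P(hit 185 before 0 | start at k). Then u_0 = 0, u_185 = 1, and u_k = u_{k-1}/2 + u_{k+1}/2 for 1 ≤ k ≤ 184. This harmonic recurrence is solved by u_k = k/185, giving u_105 = 105/185 = 21/37.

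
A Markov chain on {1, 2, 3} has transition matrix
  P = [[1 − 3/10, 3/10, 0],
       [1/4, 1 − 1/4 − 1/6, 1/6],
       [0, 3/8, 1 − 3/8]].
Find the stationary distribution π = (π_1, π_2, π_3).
π = (15/41, 18/41, 8/41)

This is a birth-death chain on three states, which satisfies detailed balance: π_1 · P_{12} = π_2 · P_{21} and π_2 · P_{23} = π_3 · P_{32}.
From π_1 · 3/10 = π_2 · 1/4: π_2/π_1 = (3/10)/(1/4) = 6/5.
From π_2 · 1/6 = π_3 · 3/8: π_3/π_2 = (1/6)/(3/8) = 4/9.
Take π_1 proportional to 1; then unnormalized π = (1, 6/5, 8/15). Normalize by dividing by the sum 41/15:
  π = (15/41, 18/41, 8/41).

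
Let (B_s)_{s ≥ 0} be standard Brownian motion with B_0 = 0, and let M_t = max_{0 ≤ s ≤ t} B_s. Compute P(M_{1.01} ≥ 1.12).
P(M_{1.01} ≥ 1.12) = 2·P(B_{1.01} ≥ 1.12) = 2(1 − Φ(1.12/√1.01)) ≈ 0.2651

By the reflection principle for Brownian motion, P(M_t ≥ a) = 2 · P(B_t ≥ a) for a ≥ 0. Since B_t ~ N(0, t), P(B_t ≥ 1.12) = 1 − Φ(1.12/√t) = 1 − Φ(1.12/√1.01) = 1 − Φ(1.1144). So
  P(M_{1.01} ≥ 1.12) = 2(1 − Φ(1.1144)) ≈ 0.2651.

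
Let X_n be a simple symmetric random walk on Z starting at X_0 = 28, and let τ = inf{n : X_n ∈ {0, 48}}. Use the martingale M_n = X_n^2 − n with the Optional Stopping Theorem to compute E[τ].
E[τ] = 560

M_n = X_n^2 − n is a martingale (since E[X_{n+1}^2 | F_n] = X_n^2 + 1). By OST (τ has finite mean in a bounded region), E[M_τ] = E[M_0] = X_0^2 − 0 = 28^2 = 784. Also E[M_τ] = E[X_τ^2] − E[τ]. The walk exits at 0 or 48, with P(hit 48 first) = 28/48, so E[X_τ^2] = 48^2 · 28/48 + 0 = 1344. Thus E[τ] = E[X_τ^2] − E[M_τ] = 1344 − 784 = 560 = 28(48 − 28) = 560.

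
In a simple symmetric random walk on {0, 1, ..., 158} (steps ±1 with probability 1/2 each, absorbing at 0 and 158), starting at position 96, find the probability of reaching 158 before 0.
P(hit 158 before 0) = 96/158 = 48/79

Let u_k = P(hit 158 before 0 | start at k). Then u_0 = 0, u_158 = 1, and u_k = u_{k-1}/2 + u_{k+1}/2 for 1 ≤ k ≤ 157. This harmonic recurrence is solved by u_k = k/158, giving u_96 = 96/158 = 48/79.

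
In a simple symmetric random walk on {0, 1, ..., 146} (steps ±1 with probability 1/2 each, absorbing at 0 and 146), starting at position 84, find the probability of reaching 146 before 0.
P(hit 146 before 0) = 84/146 = 42/73

Let u_k = P(hit 146 before 0 | start at k). Then u_0 = 0, u_146 = 1, and u_k = u_{k-1}/2 + u_{k+1}/2 for 1 ≤ k ≤ 145. This harmonic recurrence is solved by u_k = k/146, giving u_84 = 84/146 = 42/73.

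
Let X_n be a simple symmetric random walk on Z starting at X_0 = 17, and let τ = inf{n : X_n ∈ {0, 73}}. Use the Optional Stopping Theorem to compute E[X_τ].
E[X_τ] = 17

X_n is a martingale and τ is a bounded-mean stopping time (indeed τ is finite a.s. with bounded expectation since the walk is in a bounded region). By the OST, E[X_τ] = E[X_0] = 17. Equivalently: E[X_τ] = 73 · P(hit 73 first) + 0 · P(hit 0 first) = 73 · (17/73) = 17.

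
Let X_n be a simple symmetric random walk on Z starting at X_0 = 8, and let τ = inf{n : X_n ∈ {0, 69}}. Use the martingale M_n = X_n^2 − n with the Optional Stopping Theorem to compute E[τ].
E[τ] = 488

M_n = X_n^2 − n is a martingale (since E[X_{n+1}^2 | F_n] = X_n^2 + 1). By OST (τ has finite mean in a bounded region), E[M_τ] = E[M_0] = X_0^2 − 0 = 8^2 = 64. Also E[M_τ] = E[X_τ^2] − E[τ]. The walk exits at 0 or 69, with P(hit 69 first) = 8/69, so E[X_τ^2] = 69^2 · 8/69 + 0 = 552. Thus E[τ] = E[X_τ^2] − E[M_τ] = 552 − 64 = 488 = 8(69 − 8) = 488.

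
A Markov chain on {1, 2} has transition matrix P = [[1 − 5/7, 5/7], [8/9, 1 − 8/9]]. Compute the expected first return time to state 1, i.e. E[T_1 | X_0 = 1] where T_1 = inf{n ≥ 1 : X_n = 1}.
E[T_1 | X_0 = 1] = 1/π_1 = 101/56

For an irreducible recurrent Markov chain with stationary distribution π, E[T_i | X_0 = i] = 1/π_i (Kac's formula). Here π_1 = (8/9)/(5/7 + 8/9) = (8/9)/(101/63) = 56/101, so E[T_1 | X_0 = 1] = 1/π_1 = (5/7 + 8/9)/(8/9) = (101/63)/(8/9) = 101/56.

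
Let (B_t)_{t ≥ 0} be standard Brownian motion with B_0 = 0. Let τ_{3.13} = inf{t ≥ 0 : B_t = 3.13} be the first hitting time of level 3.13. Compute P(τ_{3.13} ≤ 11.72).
P(τ_{3.13} ≤ 11.72) = 2(1 − Φ(3.13/√11.72)) = 2(1 − Φ(0.9143)) ≈ 0.3606

By the reflection principle for standard BM, P(τ_b ≤ t) = 2 · P(B_t ≥ b). Since B_t ~ N(0, t), P(B_t ≥ 3.13) = 1 − Φ(3.13/√t) = 1 − Φ(3.13/√11.72) = 1 − Φ(0.9143) ≈ 0.18028. Doubling: P(τ_{3.13} ≤ 11.72) ≈ 2 · 0.18028 = 0.36056 ≈ 0.3606.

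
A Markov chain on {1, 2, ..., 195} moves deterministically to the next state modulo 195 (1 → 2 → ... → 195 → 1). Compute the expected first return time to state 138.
E[T_138 | X_0 = 138] = 195

The chain cycles deterministically, so starting at state 138 it returns in exactly 195 steps. Equivalently, the stationary distribution is uniform π_j = 1/195 for every state j, so by Kac's formula E[T_138] = 1/π_138 = 195.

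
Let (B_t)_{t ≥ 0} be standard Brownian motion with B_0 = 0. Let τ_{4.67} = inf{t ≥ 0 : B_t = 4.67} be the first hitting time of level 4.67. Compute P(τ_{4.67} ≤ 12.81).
P(τ_{4.67} ≤ 12.81) = 2(1 − Φ(4.67/√12.81)) = 2(1 − Φ(1.3048)) ≈ 0.1920

By the reflection principle for standard BM, P(τ_b ≤ t) = 2 · P(B_t ≥ b). Since B_t ~ N(0, t), P(B_t ≥ 4.67) = 1 − Φ(4.67/√t) = 1 − Φ(4.67/√12.81) = 1 − Φ(1.3048) ≈ 0.09598. Doubling: P(τ_{4.67} ≤ 12.81) ≈ 2 · 0.09598 = 0.19196 ≈ 0.1920.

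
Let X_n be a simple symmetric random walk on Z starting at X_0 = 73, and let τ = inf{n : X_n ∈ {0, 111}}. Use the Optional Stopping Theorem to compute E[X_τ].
E[X_τ] = 73

X_n is a martingale and τ is a bounded-mean stopping time (indeed τ is finite a.s. with bounded expectation since the walk is in a bounded region). By the OST, E[X_τ] = E[X_0] = 73. Equivalently: E[X_τ] = 111 · P(hit 111 first) + 0 · P(hit 0 first) = 111 · (73/111) = 73.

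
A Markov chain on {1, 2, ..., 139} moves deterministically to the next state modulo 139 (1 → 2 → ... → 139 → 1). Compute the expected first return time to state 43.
E[T_43 | X_0 = 43] = 139

The chain cycles deterministically, so starting at state 43 it returns in exactly 139 steps. Equivalently, the stationary distribution is uniform π_j = 1/139 for every state j, so by Kac's formula E[T_43] = 1/π_43 = 139.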